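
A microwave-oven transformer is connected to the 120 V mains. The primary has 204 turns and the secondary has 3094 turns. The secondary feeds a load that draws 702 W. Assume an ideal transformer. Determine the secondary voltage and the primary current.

V_s ≈ 1820 V, I_p ≈ 5.85 A

V_s = V_p × N_s/N_p = 120 × 3094/204 = 1820.0 V.
I_s = P/V_s = 702/1820.0 = 0.38571 A.
I_p = I_s × N_s/N_p = 0.38571 × 3094/204 = 5.85 A.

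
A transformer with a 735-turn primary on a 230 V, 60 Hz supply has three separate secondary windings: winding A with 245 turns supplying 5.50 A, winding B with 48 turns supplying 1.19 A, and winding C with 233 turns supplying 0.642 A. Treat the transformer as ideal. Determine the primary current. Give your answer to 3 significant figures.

V_A = 230 × 245/735 = 76.667 V; V_B = 230 × 48/735 = 15.020 V; V_C = 230 × 233/735 = 72.912 V.
P_out = V_A I_A + V_B I_B + V_C I_C = 76.667×5.50 + 15.020×1.19 + 72.912×0.642 = 421.67 + 17.874 + 46.809 = 486.35 W.
Ideal ⇒ P_in = P_out, so I_p = P_out/V_p = 486.35/230 = 2.11 A.

I_p ≈ 2.11 A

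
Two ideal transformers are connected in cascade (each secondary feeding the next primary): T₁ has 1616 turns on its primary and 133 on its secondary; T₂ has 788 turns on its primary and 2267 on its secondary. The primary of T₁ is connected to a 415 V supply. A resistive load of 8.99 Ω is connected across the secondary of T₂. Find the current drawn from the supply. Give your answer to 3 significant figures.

After T₁: V = 415.00 × 133/1616 = 34.155 V.
After T₂: V = 34.155 × 2267/788 = 98.262 V.
I_load = 98.262/8.99 = 10.930 A, so P_out = 98.262 × 10.930 = 1074.0 W.
All ideal ⇒ P_in = P_out, so I_supply = 1074.0/415 = 2.59 A.

I_supply ≈ 2.59 A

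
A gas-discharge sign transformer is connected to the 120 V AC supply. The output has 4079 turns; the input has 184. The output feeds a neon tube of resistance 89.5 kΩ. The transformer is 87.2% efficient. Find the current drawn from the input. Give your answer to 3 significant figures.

V_out = 120 × 4079/184 = 2660.2 V.
I_out = V_out/R = 2660.2/89500 = 0.029723 A.
P_out = V_out I_out = 2660.2 × 0.029723 = 79.070 W.
P_in = P_out/η = 79.070/0.872 = 90.676 W.
I_in = P_in/V_in = 90.676/120 = 0.756 A.

I_in ≈ 0.756 A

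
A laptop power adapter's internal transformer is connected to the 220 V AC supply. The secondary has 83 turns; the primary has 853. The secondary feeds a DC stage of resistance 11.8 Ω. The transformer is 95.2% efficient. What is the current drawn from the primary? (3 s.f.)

I_p ≈ 0.185 A

V_s = 220 × 83/853 = 21.407 V.
I_s = V_s/R = 21.407/11.8 = 1.8141 A.
P_out = V_s I_s = 21.407 × 1.8141 = 38.835 W.
P_in = P_out/η = 38.835/0.952 = 40.793 W.
I_p = P_in/V_p = 40.793/220 = 0.185 A.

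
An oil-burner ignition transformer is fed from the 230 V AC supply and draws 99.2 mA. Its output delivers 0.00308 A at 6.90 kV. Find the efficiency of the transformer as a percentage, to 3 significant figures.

P_in = 230 × 0.0992 = 22.8160 W.
P_out = 6900 × 0.00308 = 21.2520 W.
η = P_out/P_in = 21.2520/22.8160 = 0.931.

η ≈ 93.1%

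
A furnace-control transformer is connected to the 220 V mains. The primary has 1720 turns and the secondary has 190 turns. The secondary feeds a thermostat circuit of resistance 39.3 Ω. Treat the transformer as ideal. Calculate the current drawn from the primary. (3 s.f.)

I_p ≈ 0.0683 A

V_s = V_p × N_s/N_p = 220 × 190/1720 = 24.302 V.
I_s = V_s/R = 24.302/39.3 = 0.61838 A.
For an ideal transformer I_p N_p = I_s N_s, so I_p = 0.61838 × 190/1720 = 0.0683 A.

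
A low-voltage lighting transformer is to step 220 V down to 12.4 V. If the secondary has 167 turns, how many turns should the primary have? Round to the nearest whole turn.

N_p/N_s = V_p/V_s, so N_p = 167 × 220/12.4 = 2962.9 ≈ 2963 turns.

N_p = 2963 turns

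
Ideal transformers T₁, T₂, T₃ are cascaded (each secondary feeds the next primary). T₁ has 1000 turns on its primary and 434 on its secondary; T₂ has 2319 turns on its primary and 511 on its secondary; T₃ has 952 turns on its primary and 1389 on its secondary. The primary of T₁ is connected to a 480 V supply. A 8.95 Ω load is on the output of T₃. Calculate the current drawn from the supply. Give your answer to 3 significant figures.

I_supply ≈ 1.04 A

After T₁: V = 480.00 × 434/1000 = 208.32 V.
After T₂: V = 208.32 × 511/2319 = 45.904 V.
After T₃: V = 45.904 × 1389/952 = 66.976 V.
I_load = 66.976/8.95 = 7.4833 A, so P_out = 66.976 × 7.4833 = 501.20 W.
All ideal ⇒ P_in = P_out, so I_supply = 501.20/480 = 1.04 A.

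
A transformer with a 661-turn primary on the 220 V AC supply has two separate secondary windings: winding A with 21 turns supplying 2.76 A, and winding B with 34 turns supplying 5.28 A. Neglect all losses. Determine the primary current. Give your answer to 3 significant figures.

V_A = 220 × 21/661 = 6.9894 V; V_B = 220 × 34/661 = 11.316 V.
P_out = V_A I_A + V_B I_B = 6.9894×2.76 + 11.316×5.28 = 19.291 + 59.749 = 79.040 W.
Ideal ⇒ P_in = P_out, so I_p = P_out/V_p = 79.040/220 = 0.359 A.

I_p ≈ 0.359 A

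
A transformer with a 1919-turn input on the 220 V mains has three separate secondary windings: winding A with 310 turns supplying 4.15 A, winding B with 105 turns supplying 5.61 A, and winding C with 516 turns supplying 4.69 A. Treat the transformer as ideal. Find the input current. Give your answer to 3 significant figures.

V_A = 220 × 310/1919 = 35.539 V; V_B = 220 × 105/1919 = 12.038 V; V_C = 220 × 516/1919 = 59.156 V.
P_out = V_A I_A + V_B I_B + V_C I_C = 35.539×4.15 + 12.038×5.61 + 59.156×4.69 = 147.49 + 67.530 + 277.44 = 492.46 W.
Ideal ⇒ P_in = P_out, so I_in = P_out/V_in = 492.46/220 = 2.24 A.

I_in ≈ 2.24 A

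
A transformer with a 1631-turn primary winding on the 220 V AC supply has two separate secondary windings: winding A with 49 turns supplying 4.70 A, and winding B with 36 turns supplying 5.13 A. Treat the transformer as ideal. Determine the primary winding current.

I_p ≈ 0.254 A

V_A = 220 × 49/1631 = 6.6094 V; V_B = 220 × 36/1631 = 4.8559 V.
P_out = V_A I_A + V_B I_B = 6.6094×4.70 + 4.8559×5.13 = 31.064 + 24.911 = 55.975 W.
Ideal ⇒ P_in = P_out, so I_p = P_out/V_p = 55.975/220 = 0.254 A.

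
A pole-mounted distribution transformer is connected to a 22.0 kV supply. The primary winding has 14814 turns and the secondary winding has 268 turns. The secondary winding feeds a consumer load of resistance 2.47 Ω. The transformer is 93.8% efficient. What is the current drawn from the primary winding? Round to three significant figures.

I_p ≈ 3.11 A

V_s = 22000 × 268/14814 = 398.00 V.
I_s = V_s/R = 398.00/2.47 = 161.13 A.
P_out = V_s I_s = 398.00 × 161.13 = 64132 W.
P_in = P_out/η = 64132/0.938 = 68371 W.
I_p = P_in/V_p = 68371/22000 = 3.11 A.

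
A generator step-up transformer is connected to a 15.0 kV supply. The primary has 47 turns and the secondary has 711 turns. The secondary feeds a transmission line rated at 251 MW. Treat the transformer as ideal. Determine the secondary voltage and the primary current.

V_s ≈ 227000 V, I_p ≈ 16700 A

V_s = V_p × N_s/N_p = 15000 × 711/47 = 226910 V.
I_s = P/V_s = 2.51×10^8/226910 = 1106.1 A.
I_p = I_s × N_s/N_p = 1106.1 × 711/47 = 16700 A.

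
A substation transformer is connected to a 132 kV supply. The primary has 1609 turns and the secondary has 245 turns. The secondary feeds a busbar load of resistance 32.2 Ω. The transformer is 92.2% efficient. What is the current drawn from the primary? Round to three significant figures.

I_p ≈ 103 A

V_s = 132000 × 245/1609 = 20099 V.
I_s = V_s/R = 20099/32.2 = 624.21 A.
P_out = V_s I_s = 20099 × 624.21 = 1.2546×10^7 W.
P_in = P_out/η = 1.2546×10^7/0.922 = 1.3608×10^7 W.
I_p = P_in/V_p = 1.3608×10^7/132000 = 103 A.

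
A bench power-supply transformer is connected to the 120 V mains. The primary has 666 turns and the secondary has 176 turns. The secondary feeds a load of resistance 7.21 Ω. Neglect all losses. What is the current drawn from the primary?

I_p ≈ 1.16 A

V_s = V_p × N_s/N_p = 120 × 176/666 = 31.712 V.
I_s = V_s/R = 31.712/7.21 = 4.3983 A.
For an ideal transformer I_p N_p = I_s N_s, so I_p = 4.3983 × 176/666 = 1.16 A.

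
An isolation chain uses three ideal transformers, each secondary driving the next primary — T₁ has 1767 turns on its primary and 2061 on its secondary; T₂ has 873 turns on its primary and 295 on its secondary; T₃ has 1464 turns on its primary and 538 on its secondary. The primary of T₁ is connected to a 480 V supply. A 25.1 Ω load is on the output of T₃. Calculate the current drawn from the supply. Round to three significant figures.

I_supply ≈ 0.401 A

After T₁: V = 480.00 × 2061/1767 = 559.86 V.
After T₂: V = 559.86 × 295/873 = 189.19 V.
After T₃: V = 189.19 × 538/1464 = 69.524 V.
I_load = 69.524/25.1 = 2.7699 A, so P_out = 69.524 × 2.7699 = 192.57 W.
All ideal ⇒ P_in = P_out, so I_supply = 192.57/480 = 0.401 A.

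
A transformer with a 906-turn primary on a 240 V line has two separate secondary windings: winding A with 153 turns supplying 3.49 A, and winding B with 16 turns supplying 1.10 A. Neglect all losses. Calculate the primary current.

I_p ≈ 0.609 A

V_A = 240 × 153/906 = 40.530 V; V_B = 240 × 16/906 = 4.2384 V.
P_out = V_A I_A + V_B I_B = 40.530×3.49 + 4.2384×1.10 = 141.45 + 4.6623 = 146.11 W.
Ideal ⇒ P_in = P_out, so I_p = P_out/V_p = 146.11/240 = 0.609 A.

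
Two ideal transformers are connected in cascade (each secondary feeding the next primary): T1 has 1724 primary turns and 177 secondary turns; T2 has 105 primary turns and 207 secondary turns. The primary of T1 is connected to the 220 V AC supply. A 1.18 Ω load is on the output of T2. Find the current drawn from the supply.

Secondary of T1: V = 220.00 × 177/1724 = 22.587 V.
Secondary of T2: V = 22.587 × 207/105 = 44.529 V.
I_load = 44.529/1.18 = 37.736 A, so P_out = 44.529 × 37.736 = 1680.3 W.
All ideal ⇒ P_in = P_out, so I_supply = 1680.3/220 = 7.64 A.

I_supply ≈ 7.64 A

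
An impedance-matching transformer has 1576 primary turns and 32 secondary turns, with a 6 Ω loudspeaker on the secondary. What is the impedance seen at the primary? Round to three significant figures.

Z_p ≈ 14600 Ω

Z_p = (N_p/N_s)² × Z_s = (1576/32)² × 6 = 14600 Ω.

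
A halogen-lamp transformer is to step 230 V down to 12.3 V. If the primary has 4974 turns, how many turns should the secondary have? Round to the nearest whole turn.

N_s = 266 turns

N_s/N_p = V_s/V_p, so N_s = 4974 × 12.3/230 = 266.0 ≈ 266 turns.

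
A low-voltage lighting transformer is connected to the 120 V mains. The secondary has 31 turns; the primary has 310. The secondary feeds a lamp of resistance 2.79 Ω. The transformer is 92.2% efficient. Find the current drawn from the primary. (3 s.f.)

V_s = 120 × 31/310 = 12.000 V.
I_s = V_s/R = 12.000/2.79 = 4.3011 A.
P_out = V_s I_s = 12.000 × 4.3011 = 51.613 W.
P_in = P_out/η = 51.613/0.922 = 55.979 W.
I_p = P_in/V_p = 55.979/120 = 0.466 A.

I_p ≈ 0.466 A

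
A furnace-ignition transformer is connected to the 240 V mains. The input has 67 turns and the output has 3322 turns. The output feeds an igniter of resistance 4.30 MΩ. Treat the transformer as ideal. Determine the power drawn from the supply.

V_out = V_in × N_out/N_in = 240 × 3322/67 = 11900 V.
I_out = V_out/R = 11900/(4.30×10^6) = 0.0027674 A.
I_in = I_out × N_out/N_in = 0.0027674 × 3322/67 = 0.13721 A.
P = V_in I_in = 240 × 0.13721 = 32.9 W.

P ≈ 32.9 W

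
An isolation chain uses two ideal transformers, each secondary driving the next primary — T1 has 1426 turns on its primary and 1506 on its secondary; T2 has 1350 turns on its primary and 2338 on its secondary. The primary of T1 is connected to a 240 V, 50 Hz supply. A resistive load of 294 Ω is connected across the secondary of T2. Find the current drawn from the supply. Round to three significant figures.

Secondary of T1: V = 240.00 × 1506/1426 = 253.46 V.
Secondary of T2: V = 253.46 × 2338/1350 = 438.96 V.
I_load = 438.96/294 = 1.4931 A, so P_out = 438.96 × 1.4931 = 655.40 W.
All ideal ⇒ P_in = P_out, so I_supply = 655.40/240 = 2.73 A.

I_supply ≈ 2.73 A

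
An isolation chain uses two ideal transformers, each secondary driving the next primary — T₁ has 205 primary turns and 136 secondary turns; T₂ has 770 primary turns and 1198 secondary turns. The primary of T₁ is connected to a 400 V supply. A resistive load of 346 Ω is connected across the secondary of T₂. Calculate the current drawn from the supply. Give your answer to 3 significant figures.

I_supply ≈ 1.23 A

Secondary of T₁: V = 400.00 × 136/205 = 265.37 V.
Secondary of T₂: V = 265.37 × 1198/770 = 412.87 V.
I_load = 412.87/346 = 1.1933 A, so P_out = 412.87 × 1.1933 = 492.66 W.
All ideal ⇒ P_in = P_out, so I_supply = 492.66/400 = 1.23 A.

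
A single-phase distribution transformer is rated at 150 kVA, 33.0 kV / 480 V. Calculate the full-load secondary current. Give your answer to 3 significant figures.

I_s ≈ 312 A

I_s = S/V_s = 150000/480 = 312 A.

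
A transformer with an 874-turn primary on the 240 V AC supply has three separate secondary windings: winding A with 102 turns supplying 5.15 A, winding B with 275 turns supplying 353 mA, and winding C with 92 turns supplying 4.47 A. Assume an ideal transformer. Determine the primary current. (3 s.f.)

I_p ≈ 1.18 A

V_A = 240 × 102/874 = 28.009 V; V_B = 240 × 275/874 = 75.515 V; V_C = 240 × 92/874 = 25.263 V.
P_out = V_A I_A + V_B I_B + V_C I_C = 28.009×5.15 + 75.515×0.353 + 25.263×4.47 = 144.25 + 26.657 + 112.93 = 283.83 W.
Ideal ⇒ P_in = P_out, so I_p = P_out/V_p = 283.83/240 = 1.18 A.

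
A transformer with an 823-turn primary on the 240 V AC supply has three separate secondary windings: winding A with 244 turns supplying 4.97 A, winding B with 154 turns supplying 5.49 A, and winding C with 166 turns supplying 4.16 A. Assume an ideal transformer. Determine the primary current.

I_p ≈ 3.34 A

V_A = 240 × 244/823 = 71.154 V; V_B = 240 × 154/823 = 44.909 V; V_C = 240 × 166/823 = 48.408 V.
P_out = V_A I_A + V_B I_B + V_C I_C = 71.154×4.97 + 44.909×5.49 + 48.408×4.16 = 353.64 + 246.55 + 201.38 = 801.57 W.
Ideal ⇒ P_in = P_out, so I_p = P_out/V_p = 801.57/240 = 3.34 A.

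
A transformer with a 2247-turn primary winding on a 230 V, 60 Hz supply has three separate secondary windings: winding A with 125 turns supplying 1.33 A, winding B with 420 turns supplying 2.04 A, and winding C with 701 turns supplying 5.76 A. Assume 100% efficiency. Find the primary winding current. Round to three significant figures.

V_A = 230 × 125/2247 = 12.795 V; V_B = 230 × 420/2247 = 42.991 V; V_C = 230 × 701/2247 = 71.753 V.
P_out = V_A I_A + V_B I_B + V_C I_C = 12.795×1.33 + 42.991×2.04 + 71.753×5.76 = 17.017 + 87.701 + 413.30 = 518.02 W.
Ideal ⇒ P_in = P_out, so I_p = P_out/V_p = 518.02/230 = 2.25 A.

I_p ≈ 2.25 A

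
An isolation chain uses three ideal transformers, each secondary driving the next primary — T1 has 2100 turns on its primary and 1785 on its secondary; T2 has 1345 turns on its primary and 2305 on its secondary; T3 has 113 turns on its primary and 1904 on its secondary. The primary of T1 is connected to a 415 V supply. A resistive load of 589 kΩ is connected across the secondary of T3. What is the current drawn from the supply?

I_supply ≈ 0.424 A

Secondary of T1: V = 415.00 × 1785/2100 = 352.75 V.
Secondary of T2: V = 352.75 × 2305/1345 = 604.53 V.
Secondary of T3: V = 604.53 × 1904/113 = 10186 V.
I_load = 10186/589000 = 0.017294 A, so P_out = 10186 × 0.017294 = 176.15 W.
All ideal ⇒ P_in = P_out, so I_supply = 176.15/415 = 0.424 A.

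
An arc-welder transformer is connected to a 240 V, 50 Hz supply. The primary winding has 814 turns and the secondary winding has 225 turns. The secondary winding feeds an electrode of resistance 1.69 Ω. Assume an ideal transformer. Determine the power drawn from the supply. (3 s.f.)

P ≈ 2600 W

V_s = V_p × N_s/N_p = 240 × 225/814 = 66.339 V.
I_s = V_s/R = 66.339/1.69 = 39.254 A.
I_p = I_s × N_s/N_p = 39.254 × 225/814 = 10.850 A.
P = V_p I_p = 240 × 10.850 = 2600 W.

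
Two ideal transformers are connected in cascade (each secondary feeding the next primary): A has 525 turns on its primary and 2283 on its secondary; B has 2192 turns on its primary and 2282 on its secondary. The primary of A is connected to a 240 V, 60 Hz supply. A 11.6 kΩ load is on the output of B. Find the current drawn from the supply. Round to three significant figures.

Secondary of A: V = 240.00 × 2283/525 = 1043.7 V.
Secondary of B: V = 1043.7 × 2282/2192 = 1086.5 V.
I_load = 1086.5/11600 = 0.093664 A, so P_out = 1086.5 × 0.093664 = 101.77 W.
All ideal ⇒ P_in = P_out, so I_supply = 101.77/240 = 0.424 A.

I_supply ≈ 0.424 A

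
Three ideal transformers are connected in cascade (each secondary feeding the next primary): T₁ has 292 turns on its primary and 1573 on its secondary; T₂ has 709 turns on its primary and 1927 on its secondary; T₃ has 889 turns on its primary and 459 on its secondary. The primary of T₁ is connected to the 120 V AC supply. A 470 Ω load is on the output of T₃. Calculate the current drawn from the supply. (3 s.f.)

After T₁: V = 120.00 × 1573/292 = 646.44 V.
After T₂: V = 646.44 × 1927/709 = 1757.0 V.
After T₃: V = 1757.0 × 459/889 = 907.14 V.
I_load = 907.14/470 = 1.9301 A, so P_out = 907.14 × 1.9301 = 1750.9 W.
All ideal ⇒ P_in = P_out, so I_supply = 1750.9/120 = 14.6 A.

I_supply ≈ 14.6 A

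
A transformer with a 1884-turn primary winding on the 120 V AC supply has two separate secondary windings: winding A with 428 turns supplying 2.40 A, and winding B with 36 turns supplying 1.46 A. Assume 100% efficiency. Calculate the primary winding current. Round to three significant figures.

V_A = 120 × 428/1884 = 27.261 V; V_B = 120 × 36/1884 = 2.2930 V.
P_out = V_A I_A + V_B I_B = 27.261×2.40 + 2.2930×1.46 = 65.427 + 3.3478 = 68.775 W.
Ideal ⇒ P_in = P_out, so I_p = P_out/V_p = 68.775/120 = 0.573 A.

I_p ≈ 0.573 A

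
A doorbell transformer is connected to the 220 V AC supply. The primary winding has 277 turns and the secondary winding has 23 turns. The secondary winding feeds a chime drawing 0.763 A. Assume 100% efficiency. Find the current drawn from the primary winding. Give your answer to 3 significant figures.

I_p ≈ 0.0634 A

For an ideal transformer I_p N_p = I_s N_s, so I_p = 0.763 × 23/277 = 0.0634 A.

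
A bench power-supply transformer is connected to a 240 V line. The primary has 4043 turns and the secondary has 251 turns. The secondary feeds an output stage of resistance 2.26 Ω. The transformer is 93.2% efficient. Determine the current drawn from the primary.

V_s = 240 × 251/4043 = 14.900 V.
I_s = V_s/R = 14.900/2.26 = 6.5928 A.
P_out = V_s I_s = 14.900 × 6.5928 = 98.232 W.
P_in = P_out/η = 98.232/0.932 = 105.40 W.
I_p = P_in/V_p = 105.40/240 = 0.439 A.

I_p ≈ 0.439 A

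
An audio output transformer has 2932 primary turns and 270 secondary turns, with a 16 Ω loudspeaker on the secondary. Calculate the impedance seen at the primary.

Z_p = (N_p/N_s)² × Z_s = (2932/270)² × 16 = 1890 Ω.

Z_p ≈ 1890 Ω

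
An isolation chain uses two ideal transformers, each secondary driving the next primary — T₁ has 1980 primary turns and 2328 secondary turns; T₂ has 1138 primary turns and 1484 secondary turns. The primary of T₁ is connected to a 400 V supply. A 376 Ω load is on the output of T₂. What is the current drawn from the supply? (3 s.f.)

I_supply ≈ 2.50 A

After T₁: V = 400.00 × 2328/1980 = 470.30 V.
After T₂: V = 470.30 × 1484/1138 = 613.29 V.
I_load = 613.29/376 = 1.6311 A, so P_out = 613.29 × 1.6311 = 1000.3 W.
All ideal ⇒ P_in = P_out, so I_supply = 1000.3/400 = 2.50 A.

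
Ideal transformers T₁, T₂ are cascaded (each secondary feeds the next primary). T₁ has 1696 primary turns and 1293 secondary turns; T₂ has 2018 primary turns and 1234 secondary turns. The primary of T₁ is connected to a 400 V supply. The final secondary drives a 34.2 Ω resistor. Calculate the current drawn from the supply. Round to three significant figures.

Secondary of T₁: V = 400.00 × 1293/1696 = 304.95 V.
Secondary of T₂: V = 304.95 × 1234/2018 = 186.48 V.
I_load = 186.48/34.2 = 5.4526 A, so P_out = 186.48 × 5.4526 = 1016.8 W.
All ideal ⇒ P_in = P_out, so I_supply = 1016.8/400 = 2.54 A.

I_supply ≈ 2.54 A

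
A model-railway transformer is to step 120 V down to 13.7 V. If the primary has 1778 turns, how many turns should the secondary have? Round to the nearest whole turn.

N_s = 203 turns

N_s/N_p = V_s/V_p, so N_s = 1778 × 13.7/120 = 203.0 ≈ 203 turns.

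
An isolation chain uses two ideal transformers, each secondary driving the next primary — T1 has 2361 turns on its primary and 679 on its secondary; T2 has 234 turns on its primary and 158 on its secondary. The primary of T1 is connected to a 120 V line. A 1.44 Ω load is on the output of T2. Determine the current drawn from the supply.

I_supply ≈ 3.14 A

Secondary of T1: V = 120.00 × 679/2361 = 34.511 V.
Secondary of T2: V = 34.511 × 158/234 = 23.302 V.
I_load = 23.302/1.44 = 16.182 A, so P_out = 23.302 × 16.182 = 377.08 W.
All ideal ⇒ P_in = P_out, so I_supply = 377.08/120 = 3.14 A.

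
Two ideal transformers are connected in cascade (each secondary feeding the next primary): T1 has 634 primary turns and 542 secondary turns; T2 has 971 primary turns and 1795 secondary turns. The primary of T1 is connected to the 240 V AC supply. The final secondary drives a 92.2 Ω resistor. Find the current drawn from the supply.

I_supply ≈ 6.50 A

Secondary of T1: V = 240.00 × 542/634 = 205.17 V.
Secondary of T2: V = 205.17 × 1795/971 = 379.29 V.
I_load = 379.29/92.2 = 4.1137 A, so P_out = 379.29 × 4.1137 = 1560.3 W.
All ideal ⇒ P_in = P_out, so I_supply = 1560.3/240 = 6.50 A.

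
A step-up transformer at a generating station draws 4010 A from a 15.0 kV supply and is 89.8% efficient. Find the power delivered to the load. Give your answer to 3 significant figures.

P_out ≈ 5.40×10^7 W

P_in = V_p I_p = 15000 × 4010 = 6.0150×10^7 W.
P_out = η P_in = 0.898 × 6.0150×10^7 = 5.40×10^7 W.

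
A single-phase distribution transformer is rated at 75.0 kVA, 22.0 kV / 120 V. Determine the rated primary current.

I_p ≈ 3.41 A

I_p = S/V_p = 75000/22000 = 3.41 A.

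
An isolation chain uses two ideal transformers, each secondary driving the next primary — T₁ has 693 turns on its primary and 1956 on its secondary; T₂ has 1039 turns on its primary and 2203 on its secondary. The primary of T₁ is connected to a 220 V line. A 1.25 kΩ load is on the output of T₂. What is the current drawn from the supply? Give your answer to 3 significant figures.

I_supply ≈ 6.30 A

After T₁: V = 220.00 × 1956/693 = 620.95 V.
After T₂: V = 620.95 × 2203/1039 = 1316.6 V.
I_load = 1316.6/1250 = 1.0533 A, so P_out = 1316.6 × 1.0533 = 1386.8 W.
All ideal ⇒ P_in = P_out, so I_supply = 1386.8/220 = 6.30 A.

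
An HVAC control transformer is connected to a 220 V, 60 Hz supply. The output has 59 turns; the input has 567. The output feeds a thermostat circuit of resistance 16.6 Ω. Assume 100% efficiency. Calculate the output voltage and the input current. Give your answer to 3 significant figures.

V_out ≈ 22.9 V, I_in ≈ 0.144 A

V_out = V_in × N_out/N_in = 220 × 59/567 = 22.892 V.
I_out = V_out/R = 22.892/16.6 = 1.3791 A.
I_in = I_out × N_out/N_in = 1.3791 × 59/567 = 0.144 A.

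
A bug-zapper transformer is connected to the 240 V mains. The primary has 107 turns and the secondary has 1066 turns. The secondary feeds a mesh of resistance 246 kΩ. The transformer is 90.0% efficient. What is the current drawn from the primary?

I_p ≈ 0.108 A

V_s = 240 × 1066/107 = 2391.0 V.
I_s = V_s/R = 2391.0/246000 = 0.0097196 A.
P_out = V_s I_s = 2391.0 × 0.0097196 = 23.240 W.
P_in = P_out/η = 23.240/0.900 = 25.822 W.
I_p = P_in/V_p = 25.822/240 = 0.108 A.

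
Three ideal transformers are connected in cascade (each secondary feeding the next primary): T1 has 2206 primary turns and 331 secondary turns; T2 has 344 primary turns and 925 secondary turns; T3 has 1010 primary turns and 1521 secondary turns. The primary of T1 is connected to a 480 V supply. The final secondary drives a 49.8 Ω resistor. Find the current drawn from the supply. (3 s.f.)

I_supply ≈ 3.56 A

Secondary of T1: V = 480.00 × 331/2206 = 72.022 V.
Secondary of T2: V = 72.022 × 925/344 = 193.66 V.
Secondary of T3: V = 193.66 × 1521/1010 = 291.65 V.
I_load = 291.65/49.8 = 5.8563 A, so P_out = 291.65 × 5.8563 = 1708.0 W.
All ideal ⇒ P_in = P_out, so I_supply = 1708.0/480 = 3.56 A.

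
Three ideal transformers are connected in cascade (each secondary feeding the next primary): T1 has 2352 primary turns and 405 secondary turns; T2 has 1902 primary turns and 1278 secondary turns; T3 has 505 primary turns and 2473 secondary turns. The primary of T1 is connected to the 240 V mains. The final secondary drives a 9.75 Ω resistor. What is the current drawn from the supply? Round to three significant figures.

I_supply ≈ 7.90 A

After T1: V = 240.00 × 405/2352 = 41.327 V.
After T2: V = 41.327 × 1278/1902 = 27.768 V.
After T3: V = 27.768 × 2473/505 = 135.98 V.
I_load = 135.98/9.75 = 13.947 A, so P_out = 135.98 × 13.947 = 1896.5 W.
All ideal ⇒ P_in = P_out, so I_supply = 1896.5/240 = 7.90 A.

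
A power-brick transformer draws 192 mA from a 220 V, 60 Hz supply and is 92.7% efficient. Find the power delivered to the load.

P_in = V_p I_p = 220 × 0.192 = 42.240 W.
P_out = η P_in = 0.927 × 42.240 = 39.2 W.

P_out ≈ 39.2 W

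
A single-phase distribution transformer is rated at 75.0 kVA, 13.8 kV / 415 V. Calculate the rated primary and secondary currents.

I_p = S/V_p = 75000/13800 = 5.43 A.
I_s = S/V_s = 75000/415 = 181 A.

I_p ≈ 5.43 A, I_s ≈ 181 A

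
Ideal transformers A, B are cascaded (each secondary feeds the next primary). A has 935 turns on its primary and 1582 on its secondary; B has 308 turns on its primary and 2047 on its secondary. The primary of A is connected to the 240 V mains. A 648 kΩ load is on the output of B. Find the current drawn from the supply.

I_supply ≈ 0.0468 A

Secondary of A: V = 240.00 × 1582/935 = 406.07 V.
Secondary of B: V = 406.07 × 2047/308 = 2698.8 V.
I_load = 2698.8/648000 = 0.0041648 A, so P_out = 2698.8 × 0.0041648 = 11.240 W.
All ideal ⇒ P_in = P_out, so I_supply = 11.240/240 = 0.0468 A.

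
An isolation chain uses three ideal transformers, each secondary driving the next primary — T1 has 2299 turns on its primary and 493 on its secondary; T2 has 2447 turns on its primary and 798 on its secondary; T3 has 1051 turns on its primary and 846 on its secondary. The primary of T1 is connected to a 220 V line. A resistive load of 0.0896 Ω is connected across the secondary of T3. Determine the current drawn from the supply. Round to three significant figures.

I_supply ≈ 7.78 A

After T1: V = 220.00 × 493/2299 = 47.177 V.
After T2: V = 47.177 × 798/2447 = 15.385 V.
After T3: V = 15.385 × 846/1051 = 12.384 V.
I_load = 12.384/0.0896 = 138.22 A, so P_out = 12.384 × 138.22 = 1711.7 W.
All ideal ⇒ P_in = P_out, so I_supply = 1711.7/220 = 7.78 A.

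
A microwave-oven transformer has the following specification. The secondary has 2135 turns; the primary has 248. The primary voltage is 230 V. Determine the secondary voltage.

V_s ≈ 1980 V

V_s/V_p = N_s/N_p, so V_s = 230 × 2135/248 = 1980 V.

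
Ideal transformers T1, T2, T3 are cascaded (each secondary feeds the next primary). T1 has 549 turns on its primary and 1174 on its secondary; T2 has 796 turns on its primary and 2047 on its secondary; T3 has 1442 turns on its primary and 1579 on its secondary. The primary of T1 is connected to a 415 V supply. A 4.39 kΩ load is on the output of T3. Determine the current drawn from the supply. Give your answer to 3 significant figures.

After T1: V = 415.00 × 1174/549 = 887.45 V.
After T2: V = 887.45 × 2047/796 = 2282.2 V.
After T3: V = 2282.2 × 1579/1442 = 2499.0 V.
I_load = 2499.0/4390 = 0.56925 A, so P_out = 2499.0 × 0.56925 = 1422.5 W.
All ideal ⇒ P_in = P_out, so I_supply = 1422.5/415 = 3.43 A.

I_supply ≈ 3.43 A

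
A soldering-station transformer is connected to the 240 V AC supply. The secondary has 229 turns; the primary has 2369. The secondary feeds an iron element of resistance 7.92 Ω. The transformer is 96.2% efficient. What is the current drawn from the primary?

I_p ≈ 0.294 A

V_s = 240 × 229/2369 = 23.200 V.
I_s = V_s/R = 23.200/7.92 = 2.9293 A.
P_out = V_s I_s = 23.200 × 2.9293 = 67.958 W.
P_in = P_out/η = 67.958/0.962 = 70.642 W.
I_p = P_in/V_p = 70.642/240 = 0.294 A.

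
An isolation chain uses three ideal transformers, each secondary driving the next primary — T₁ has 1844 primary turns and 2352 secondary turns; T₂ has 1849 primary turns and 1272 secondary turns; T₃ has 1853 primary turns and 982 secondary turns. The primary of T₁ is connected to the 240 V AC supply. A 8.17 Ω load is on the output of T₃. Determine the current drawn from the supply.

Secondary of T₁: V = 240.00 × 2352/1844 = 306.12 V.
Secondary of T₂: V = 306.12 × 1272/1849 = 210.59 V.
Secondary of T₃: V = 210.59 × 982/1853 = 111.60 V.
I_load = 111.60/8.17 = 13.660 A, so P_out = 111.60 × 13.660 = 1524.5 W.
All ideal ⇒ P_in = P_out, so I_supply = 1524.5/240 = 6.35 A.

I_supply ≈ 6.35 A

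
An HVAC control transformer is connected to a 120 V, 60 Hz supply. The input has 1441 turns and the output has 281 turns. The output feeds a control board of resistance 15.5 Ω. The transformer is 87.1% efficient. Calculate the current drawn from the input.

I_in ≈ 0.338 A

V_out = 120 × 281/1441 = 23.400 V.
I_out = V_out/R = 23.400/15.5 = 1.5097 A.
P_out = V_out I_out = 23.400 × 1.5097 = 35.328 W.
P_in = P_out/η = 35.328/0.871 = 40.560 W.
I_in = P_in/V_in = 40.560/120 = 0.338 A.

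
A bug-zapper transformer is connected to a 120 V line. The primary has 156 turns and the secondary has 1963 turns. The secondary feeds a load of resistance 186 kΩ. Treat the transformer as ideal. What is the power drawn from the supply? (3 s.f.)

P ≈ 12.3 W

V_s = V_p × N_s/N_p = 120 × 1963/156 = 1510.0 V.
I_s = V_s/R = 1510.0/186000 = 0.0081183 A.
I_p = I_s × N_s/N_p = 0.0081183 × 1963/156 = 0.10216 A.
P = V_p I_p = 120 × 0.10216 = 12.3 W.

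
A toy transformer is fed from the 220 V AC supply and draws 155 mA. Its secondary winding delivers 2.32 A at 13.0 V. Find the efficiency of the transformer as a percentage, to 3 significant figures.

P_in = 220 × 0.155 = 34.1000 W.
P_out = 13.0 × 2.32 = 30.1600 W.
η = P_out/P_in = 30.1600/34.1000 = 0.884.

η ≈ 88.4%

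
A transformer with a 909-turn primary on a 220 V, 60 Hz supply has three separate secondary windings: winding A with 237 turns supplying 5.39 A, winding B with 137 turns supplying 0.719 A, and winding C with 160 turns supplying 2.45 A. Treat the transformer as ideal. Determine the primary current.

V_A = 220 × 237/909 = 57.360 V; V_B = 220 × 137/909 = 33.157 V; V_C = 220 × 160/909 = 38.724 V.
P_out = V_A I_A + V_B I_B + V_C I_C = 57.360×5.39 + 33.157×0.719 + 38.724×2.45 = 309.17 + 23.840 + 94.873 = 427.88 W.
Ideal ⇒ P_in = P_out, so I_p = P_out/V_p = 427.88/220 = 1.94 A.

I_p ≈ 1.94 A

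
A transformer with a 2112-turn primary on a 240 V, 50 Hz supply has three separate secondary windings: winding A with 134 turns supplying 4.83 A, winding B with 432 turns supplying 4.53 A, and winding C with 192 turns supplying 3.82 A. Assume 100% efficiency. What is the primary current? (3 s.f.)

I_p ≈ 1.58 A

V_A = 240 × 134/2112 = 15.227 V; V_B = 240 × 432/2112 = 49.091 V; V_C = 240 × 192/2112 = 21.818 V.
P_out = V_A I_A + V_B I_B + V_C I_C = 15.227×4.83 + 49.091×4.53 + 21.818×3.82 = 73.548 + 222.38 + 83.345 = 379.27 W.
Ideal ⇒ P_in = P_out, so I_p = P_out/V_p = 379.27/240 = 1.58 A.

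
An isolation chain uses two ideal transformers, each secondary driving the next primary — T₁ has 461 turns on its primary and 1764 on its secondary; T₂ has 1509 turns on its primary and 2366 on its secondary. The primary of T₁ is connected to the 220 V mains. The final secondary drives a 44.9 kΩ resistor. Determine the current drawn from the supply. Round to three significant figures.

Secondary of T₁: V = 220.00 × 1764/461 = 841.82 V.
Secondary of T₂: V = 841.82 × 2366/1509 = 1319.9 V.
I_load = 1319.9/44900 = 0.029397 A, so P_out = 1319.9 × 0.029397 = 38.801 W.
All ideal ⇒ P_in = P_out, so I_supply = 38.801/220 = 0.176 A.

I_supply ≈ 0.176 A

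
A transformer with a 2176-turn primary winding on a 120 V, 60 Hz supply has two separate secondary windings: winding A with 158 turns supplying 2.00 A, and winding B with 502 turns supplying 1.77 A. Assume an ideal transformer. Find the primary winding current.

V_A = 120 × 158/2176 = 8.7132 V; V_B = 120 × 502/2176 = 27.684 V.
P_out = V_A I_A + V_B I_B = 8.7132×2.00 + 27.684×1.77 = 17.426 + 49.000 = 66.427 W.
Ideal ⇒ P_in = P_out, so I_p = P_out/V_p = 66.427/120 = 0.554 A.

I_p ≈ 0.554 A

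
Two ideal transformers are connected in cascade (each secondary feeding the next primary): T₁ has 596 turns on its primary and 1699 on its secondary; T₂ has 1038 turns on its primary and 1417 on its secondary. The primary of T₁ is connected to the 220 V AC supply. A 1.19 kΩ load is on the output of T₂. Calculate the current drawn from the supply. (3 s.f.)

I_supply ≈ 2.80 A

Secondary of T₁: V = 220.00 × 1699/596 = 627.15 V.
Secondary of T₂: V = 627.15 × 1417/1038 = 856.14 V.
I_load = 856.14/1190 = 0.71944 A, so P_out = 856.14 × 0.71944 = 615.94 W.
All ideal ⇒ P_in = P_out, so I_supply = 615.94/220 = 2.80 A.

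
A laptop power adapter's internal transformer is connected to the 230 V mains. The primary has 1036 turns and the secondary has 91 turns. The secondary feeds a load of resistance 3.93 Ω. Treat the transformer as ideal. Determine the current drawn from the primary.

V_s = V_p × N_s/N_p = 230 × 91/1036 = 20.203 V.
I_s = V_s/R = 20.203/3.93 = 5.1406 A.
For an ideal transformer I_p N_p = I_s N_s, so I_p = 5.1406 × 91/1036 = 0.452 A.

I_p ≈ 0.452 A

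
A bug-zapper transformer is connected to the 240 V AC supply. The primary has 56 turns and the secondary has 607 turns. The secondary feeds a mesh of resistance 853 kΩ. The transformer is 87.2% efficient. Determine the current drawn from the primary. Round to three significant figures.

I_p ≈ 0.0379 A

V_s = 240 × 607/56 = 2601.4 V.
I_s = V_s/R = 2601.4/853000 = 0.0030497 A.
P_out = V_s I_s = 2601.4 × 0.0030497 = 7.9337 W.
P_in = P_out/η = 7.9337/0.872 = 9.0983 W.
I_p = P_in/V_p = 9.0983/240 = 0.0379 A.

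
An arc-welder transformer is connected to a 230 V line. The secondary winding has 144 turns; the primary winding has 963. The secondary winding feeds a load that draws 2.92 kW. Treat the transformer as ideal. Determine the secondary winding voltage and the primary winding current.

V_s = V_p × N_s/N_p = 230 × 144/963 = 34.393 V.
I_s = P/V_s = 2920/34.393 = 84.902 A.
I_p = I_s × N_s/N_p = 84.902 × 144/963 = 12.7 A.

V_s ≈ 34.4 V, I_p ≈ 12.7 A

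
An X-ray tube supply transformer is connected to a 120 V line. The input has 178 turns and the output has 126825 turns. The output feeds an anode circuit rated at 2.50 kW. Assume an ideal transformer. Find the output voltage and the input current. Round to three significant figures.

V_out ≈ 85500 V, I_in ≈ 20.8 A

V_out = V_in × N_out/N_in = 120 × 126825/178 = 85500 V.
I_out = P/V_out = 2500/85500 = 0.029240 A.
I_in = I_out × N_out/N_in = 0.029240 × 126825/178 = 20.8 A.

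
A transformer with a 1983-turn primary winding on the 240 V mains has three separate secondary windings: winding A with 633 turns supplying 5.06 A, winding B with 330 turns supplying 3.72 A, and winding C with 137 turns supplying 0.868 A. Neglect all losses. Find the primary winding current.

I_p ≈ 2.29 A

V_A = 240 × 633/1983 = 76.611 V; V_B = 240 × 330/1983 = 39.939 V; V_C = 240 × 137/1983 = 16.581 V.
P_out = V_A I_A + V_B I_B + V_C I_C = 76.611×5.06 + 39.939×3.72 + 16.581×0.868 = 387.65 + 148.57 + 14.392 = 550.62 W.
Ideal ⇒ P_in = P_out, so I_p = P_out/V_p = 550.62/240 = 2.29 A.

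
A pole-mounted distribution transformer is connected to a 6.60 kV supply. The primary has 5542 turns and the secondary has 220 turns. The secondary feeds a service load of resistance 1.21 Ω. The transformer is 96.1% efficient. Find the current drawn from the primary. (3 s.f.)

I_p ≈ 8.94 A

V_s = 6600 × 220/5542 = 262.00 V.
I_s = V_s/R = 262.00/1.21 = 216.53 A.
P_out = V_s I_s = 262.00 × 216.53 = 56730 W.
P_in = P_out/η = 56730/0.961 = 59033 W.
I_p = P_in/V_p = 59033/6600 = 8.94 A.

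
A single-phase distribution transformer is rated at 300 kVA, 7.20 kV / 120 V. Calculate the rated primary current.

I_p = S/V_p = 300000/7200 = 41.7 A.

I_p ≈ 41.7 A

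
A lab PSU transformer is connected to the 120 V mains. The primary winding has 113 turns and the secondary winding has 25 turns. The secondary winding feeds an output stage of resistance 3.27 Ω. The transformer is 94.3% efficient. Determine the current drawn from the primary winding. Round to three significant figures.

I_p ≈ 1.90 A

V_s = 120 × 25/113 = 26.549 V.
I_s = V_s/R = 26.549/3.27 = 8.1189 A.
P_out = V_s I_s = 26.549 × 8.1189 = 215.54 W.
P_in = P_out/η = 215.54/0.943 = 228.57 W.
I_p = P_in/V_p = 228.57/120 = 1.90 A.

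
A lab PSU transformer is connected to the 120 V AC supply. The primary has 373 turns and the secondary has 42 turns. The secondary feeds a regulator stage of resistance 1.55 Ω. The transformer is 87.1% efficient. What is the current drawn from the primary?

I_p ≈ 1.13 A

V_s = 120 × 42/373 = 13.512 V.
I_s = V_s/R = 13.512/1.55 = 8.7175 A.
P_out = V_s I_s = 13.512 × 8.7175 = 117.79 W.
P_in = P_out/η = 117.79/0.871 = 135.24 W.
I_p = P_in/V_p = 135.24/120 = 1.13 A.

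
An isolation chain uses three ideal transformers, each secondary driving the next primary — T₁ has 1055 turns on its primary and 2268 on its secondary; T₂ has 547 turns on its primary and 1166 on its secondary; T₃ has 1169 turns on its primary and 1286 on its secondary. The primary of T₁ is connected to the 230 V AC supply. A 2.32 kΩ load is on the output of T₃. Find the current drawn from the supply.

I_supply ≈ 2.52 A

After T₁: V = 230.00 × 2268/1055 = 494.45 V.
After T₂: V = 494.45 × 1166/547 = 1054.0 V.
After T₃: V = 1054.0 × 1286/1169 = 1159.5 V.
I_load = 1159.5/2320 = 0.49977 A, so P_out = 1159.5 × 0.49977 = 579.46 W.
All ideal ⇒ P_in = P_out, so I_supply = 579.46/230 = 2.52 A.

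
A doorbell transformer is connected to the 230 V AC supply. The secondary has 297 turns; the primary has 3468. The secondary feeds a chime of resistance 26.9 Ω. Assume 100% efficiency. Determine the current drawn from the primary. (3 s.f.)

I_p ≈ 0.0627 A

V_s = V_p × N_s/N_p = 230 × 297/3468 = 19.697 V.
I_s = V_s/R = 19.697/26.9 = 0.73224 A.
For an ideal transformer I_p N_p = I_s N_s, so I_p = 0.73224 × 297/3468 = 0.0627 A.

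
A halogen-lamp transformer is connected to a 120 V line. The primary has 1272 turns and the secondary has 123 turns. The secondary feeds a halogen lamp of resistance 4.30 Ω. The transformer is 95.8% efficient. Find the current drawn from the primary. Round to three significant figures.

I_p ≈ 0.272 A

V_s = 120 × 123/1272 = 11.604 V.
I_s = V_s/R = 11.604/4.30 = 2.6986 A.
P_out = V_s I_s = 11.604 × 2.6986 = 31.313 W.
P_in = P_out/η = 31.313/0.958 = 32.686 W.
I_p = P_in/V_p = 32.686/120 = 0.272 A.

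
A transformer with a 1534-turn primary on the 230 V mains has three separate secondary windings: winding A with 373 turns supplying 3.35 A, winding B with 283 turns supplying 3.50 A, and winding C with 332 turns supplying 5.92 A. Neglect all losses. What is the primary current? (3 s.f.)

V_A = 230 × 373/1534 = 55.926 V; V_B = 230 × 283/1534 = 42.432 V; V_C = 230 × 332/1534 = 49.778 V.
P_out = V_A I_A + V_B I_B + V_C I_C = 55.926×3.35 + 42.432×3.50 + 49.778×5.92 = 187.35 + 148.51 + 294.69 = 630.55 W.
Ideal ⇒ P_in = P_out, so I_p = P_out/V_p = 630.55/230 = 2.74 A.

I_p ≈ 2.74 A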